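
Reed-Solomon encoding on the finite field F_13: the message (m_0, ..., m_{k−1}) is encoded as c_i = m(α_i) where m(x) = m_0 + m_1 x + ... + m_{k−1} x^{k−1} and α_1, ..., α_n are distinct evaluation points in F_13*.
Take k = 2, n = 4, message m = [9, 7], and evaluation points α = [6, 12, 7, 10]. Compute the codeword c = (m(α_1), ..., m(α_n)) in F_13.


c = [12, 2, 6, 1]

Message polynomial: m(x) = 9 + 7·x (mod 13).
For each evaluation point α_i, compute m(α_i) mod 13:
  α_1 = 6: Horner steps 7 → 12, so m(6) = 12.
  α_2 = 12: Horner steps 7 → 2, so m(12) = 2.
  α_3 = 7: Horner steps 7 → 6, so m(7) = 6.
  α_4 = 10: Horner steps 7 → 1, so m(10) = 1.
Codeword c = [12, 2, 6, 1] ∈ F_13^4.


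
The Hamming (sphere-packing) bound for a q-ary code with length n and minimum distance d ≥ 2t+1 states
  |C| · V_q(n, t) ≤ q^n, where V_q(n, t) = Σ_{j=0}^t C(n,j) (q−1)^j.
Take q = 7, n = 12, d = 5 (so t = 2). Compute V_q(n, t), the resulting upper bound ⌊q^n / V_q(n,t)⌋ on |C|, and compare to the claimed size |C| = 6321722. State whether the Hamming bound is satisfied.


V_q(n, t) = 2449, q^n = 13841287201, Hamming bound = 5651811, |C| = 6321722 > bound (violated).

Step 1: Compute V_q(n, t) = Σ_{j=0}^2 C(n, j) (q−1)^j.
  j = 0: C(12,0)·(6)^0 = 1·1 = 1.
  j = 1: C(12,1)·(6)^1 = 12·6 = 72.
  j = 2: C(12,2)·(6)^2 = 66·36 = 2376.
  V_q(n, t) = 1 + 72 + 2376 = 2449.
Step 2: q^n = 7^12 = 13841287201.
Step 3: Hamming bound ⌊q^n / V_q(n,t)⌋ = ⌊13841287201/2449⌋ = 5651811.
Step 4: Compare |C| = 6321722 to 5651811: violated.
The claimed |C| lies above the Hamming bound, so no 7-ary code of length 12 with d ≥ 5 can have 6321722 codewords.


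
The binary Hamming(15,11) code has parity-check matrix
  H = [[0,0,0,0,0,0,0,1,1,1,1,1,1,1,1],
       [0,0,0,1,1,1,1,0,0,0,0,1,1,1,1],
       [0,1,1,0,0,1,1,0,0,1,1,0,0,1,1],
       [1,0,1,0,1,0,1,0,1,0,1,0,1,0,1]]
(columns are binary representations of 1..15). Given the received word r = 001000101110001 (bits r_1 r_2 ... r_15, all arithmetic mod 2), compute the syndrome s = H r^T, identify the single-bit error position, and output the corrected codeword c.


s = (0, 0, 1, 1)^T, error position = 3, corrected codeword c = 000000101110001

Compute s = H r^T mod 2 one row at a time:
  s_1 = 0 + 1 + 1 + 1 + 0 + 0 + 0 + 1 = 4 ≡ 0 (mod 2).
  s_2 = 0 + 0 + 0 + 1 + 0 + 0 + 0 + 1 = 2 ≡ 0 (mod 2).
  s_3 = 0 + 1 + 0 + 1 + 1 + 1 + 0 + 1 = 5 ≡ 1 (mod 2).
  s_4 = 0 + 1 + 0 + 1 + 1 + 1 + 0 + 1 = 5 ≡ 1 (mod 2).
s = (0, 0, 1, 1)^T — this equals column 3 of H (binary 0011), so error is at position 3.
Correct: flip bit 3 of r = 001000101110001 to get c = 000000101110001.


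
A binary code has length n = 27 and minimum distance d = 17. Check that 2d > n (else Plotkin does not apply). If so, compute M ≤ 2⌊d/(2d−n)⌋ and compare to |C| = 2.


Plotkin bound M ≤ 4; given |C| = 2 ≤ bound (satisfied).

Check applicability: 2d = 34, n = 27.
2d − n = 7 > 0, so Plotkin applies.
Compute d/(2d−n) = 17/7 ≈ 2.4286.
⌊d/(2d−n)⌋ = 2.
Plotkin bound: M ≤ 2·2 = 4.
Given |C| = 2, check: satisfied.
This |C| is below the Plotkin bound.


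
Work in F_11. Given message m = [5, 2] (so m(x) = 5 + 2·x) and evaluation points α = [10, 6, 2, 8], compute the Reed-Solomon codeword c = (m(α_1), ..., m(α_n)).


c = [3, 6, 9, 10]

Message polynomial: m(x) = 5 + 2·x (mod 11).
For each evaluation point α_i, compute m(α_i) mod 11:
  α_1 = 10: Horner steps 2 → 3, so m(10) = 3.
  α_2 = 6: Horner steps 2 → 6, so m(6) = 6.
  α_3 = 2: Horner steps 2 → 9, so m(2) = 9.
  α_4 = 8: Horner steps 2 → 10, so m(8) = 10.
Codeword c = [3, 6, 9, 10] ∈ F_11^4.


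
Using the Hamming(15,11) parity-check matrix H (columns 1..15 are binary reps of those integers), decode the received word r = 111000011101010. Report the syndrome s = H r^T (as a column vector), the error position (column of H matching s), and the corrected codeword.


s = (1, 0, 0, 1)^T, error position = 9, corrected codeword c = 111000010101010

Compute s = H r^T mod 2 one row at a time:
  s_1 = 1 + 1 + 1 + 0 + 1 + 0 + 1 + 0 = 5 ≡ 1 (mod 2).
  s_2 = 0 + 0 + 0 + 0 + 1 + 0 + 1 + 0 = 2 ≡ 0 (mod 2).
  s_3 = 1 + 1 + 0 + 0 + 1 + 0 + 1 + 0 = 4 ≡ 0 (mod 2).
  s_4 = 1 + 1 + 0 + 0 + 1 + 0 + 0 + 0 = 3 ≡ 1 (mod 2).
s = (1, 0, 0, 1)^T — this equals column 9 of H (binary 1001), so error is at position 9.
Correct: flip bit 9 of r = 111000011101010 to get c = 111000010101010.


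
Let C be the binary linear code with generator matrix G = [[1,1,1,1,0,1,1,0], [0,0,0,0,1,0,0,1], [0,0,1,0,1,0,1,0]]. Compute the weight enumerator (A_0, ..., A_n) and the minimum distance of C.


Weight distribution: A_0 = 1, A_2 = 1, A_3 = 2, A_5 = 2, A_6 = 1, A_8 = 1. Minimum distance d = 2.

Enumerate all 2^3 = 8 messages m ∈ F_2^3.
For each, compute codeword c = mG in F_2^8, then tally its weight.
  m = 000 → c = 00000000, weight = 0.
  m = 100 → c = 11110110, weight = 6.
  m = 010 → c = 00001001, weight = 2.
  m = 110 → c = 11111111, weight = 8.
  m = 001 → c = 00101010, weight = 3.
  m = 101 → c = 11011100, weight = 5.
  m = 011 → c = 00100011, weight = 3.
  m = 111 → c = 11010101, weight = 5.
Tally weights:
  weight 0: 1 codewords.
  weight 2: 1 codewords.
  weight 3: 2 codewords.
  weight 5: 2 codewords.
  weight 6: 1 codewords.
  weight 8: 1 codewords.
Minimum distance d = smallest w > 0 with A_w > 0 = 2.
Sanity: Σ A_w = 8 = 2^3 = 8 ✓.


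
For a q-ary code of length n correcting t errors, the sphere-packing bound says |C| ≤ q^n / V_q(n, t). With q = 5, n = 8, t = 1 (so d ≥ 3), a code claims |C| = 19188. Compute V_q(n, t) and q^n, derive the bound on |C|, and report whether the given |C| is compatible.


V_q(n, t) = 33, q^n = 390625, Hamming bound = 11837, |C| = 19188 > bound (violated).

Step 1: Compute V_q(n, t) = Σ_{j=0}^1 C(n, j) (q−1)^j.
  j = 0: C(8,0)·(4)^0 = 1·1 = 1.
  j = 1: C(8,1)·(4)^1 = 8·4 = 32.
  V_q(n, t) = 1 + 32 = 33.
Step 2: q^n = 5^8 = 390625.
Step 3: Hamming bound ⌊q^n / V_q(n,t)⌋ = ⌊390625/33⌋ = 11837.
Step 4: Compare |C| = 19188 to 11837: violated.
The claimed |C| lies above the Hamming bound, so no 5-ary code of length 8 with d ≥ 3 can have 19188 codewords.


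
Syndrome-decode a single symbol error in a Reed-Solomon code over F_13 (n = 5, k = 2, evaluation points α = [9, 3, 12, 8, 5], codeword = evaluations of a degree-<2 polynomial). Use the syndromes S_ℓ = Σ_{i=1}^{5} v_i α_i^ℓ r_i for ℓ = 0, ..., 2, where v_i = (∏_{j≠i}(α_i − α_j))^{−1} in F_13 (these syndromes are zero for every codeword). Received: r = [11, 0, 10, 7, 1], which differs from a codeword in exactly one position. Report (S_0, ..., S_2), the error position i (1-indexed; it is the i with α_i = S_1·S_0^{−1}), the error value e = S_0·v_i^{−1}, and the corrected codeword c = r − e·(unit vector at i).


S = (6, 4, 7), error at position 5, error magnitude e = 6, c = [11, 0, 10, 7, 8].

Step 1: column multipliers v_i = (∏_{j≠i}(α_i − α_j))^{−1} mod 13.
  i = 1 (α = 9): (9−3)(9−12)(9−8)(9−5) = 6·(−3)·1·4 = −72 ≡ 6, so v_1 = 6^{−1} = 11 (mod 13).
  i = 2 (α = 3): (3−9)(3−12)(3−8)(3−5) = (−6)·(−9)·(−5)·(−2) = 540 ≡ 7, so v_2 = 7^{−1} = 2 (mod 13).
  i = 3 (α = 12): (12−9)(12−3)(12−8)(12−5) = 3·9·4·7 = 756 ≡ 2, so v_3 = 2^{−1} = 7 (mod 13).
  i = 4 (α = 8): (8−9)(8−3)(8−12)(8−5) = (−1)·5·(−4)·3 = 60 ≡ 8, so v_4 = 8^{−1} = 5 (mod 13).
  i = 5 (α = 5): (5−9)(5−3)(5−12)(5−8) = (−4)·2·(−7)·(−3) = −168 ≡ 1, so v_5 = 1^{−1} = 1 (mod 13).
  v = [11, 2, 7, 5, 1].
Step 2: syndromes of r = [11, 0, 10, 7, 1] (all sums mod 13).
  S_0 = Σ v_i r_i = 11·11 + 2·0 + 7·10 + 5·7 + 1·1 = 227 ≡ 6.
  S_1 = Σ v_i α_i r_i = 11·9·11 + 2·3·0 + 7·12·10 + 5·8·7 + 1·5·1 = 2214 ≡ 4.
  α_i^2 mod 13 = [3, 9, 1, 12, 12].
  S_2 = Σ v_i α_i^2 r_i = 11·3·11 + 2·9·0 + 7·1·10 + 5·12·7 + 1·12·1 = 865 ≡ 7.
  S = (6, 4, 7) ≠ 0, so r is not a codeword (an error is present).
Step 3: locate the error. For a single error e at position i, S_ℓ = v_i·e·α_i^ℓ, so α_err = S_1/S_0.
  S_0^{−1} = 6^{−1} = 11 (mod 13), so α_err = 4·11 = 44 ≡ 5 = α_5. Error position i = 5.
  Consistency check: S_2/S_1 = 7·10 = 70 ≡ 5 = α_err ✓ (single-error assumption holds).
Step 4: error magnitude e = S_0/v_5 = S_0·∏_{j≠5}(α_5 − α_j) = 6·1 = 6 ≡ 6 (mod 13).
Step 5: correct position 5: c_5 = r_5 − e = 1 − 6 ≡ 8 (mod 13). Hence c = [11, 0, 10, 7, 8].
  Check: interpolating c through the α_i gives m(x) = 1 + 4·x (degree < 2) with m(α_i) = c_i for every i, so c is indeed a codeword.


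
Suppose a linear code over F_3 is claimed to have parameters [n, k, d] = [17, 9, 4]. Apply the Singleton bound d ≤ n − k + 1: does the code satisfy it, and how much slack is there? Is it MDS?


Singleton RHS = n − k + 1 = 9, slack = 5, bound satisfied, not MDS.

Singleton bound: d ≤ n − k + 1.
Here n = 17, k = 9, so n − k + 1 = 9.
Given d = 4, check d ≤ 9: YES.
Slack = (n − k + 1) − d = 5.
The code is NOT MDS (slack = 5 > 0).
Description: the claimed parameters are [17, 9, 4]_3; such a code would be non-MDS.


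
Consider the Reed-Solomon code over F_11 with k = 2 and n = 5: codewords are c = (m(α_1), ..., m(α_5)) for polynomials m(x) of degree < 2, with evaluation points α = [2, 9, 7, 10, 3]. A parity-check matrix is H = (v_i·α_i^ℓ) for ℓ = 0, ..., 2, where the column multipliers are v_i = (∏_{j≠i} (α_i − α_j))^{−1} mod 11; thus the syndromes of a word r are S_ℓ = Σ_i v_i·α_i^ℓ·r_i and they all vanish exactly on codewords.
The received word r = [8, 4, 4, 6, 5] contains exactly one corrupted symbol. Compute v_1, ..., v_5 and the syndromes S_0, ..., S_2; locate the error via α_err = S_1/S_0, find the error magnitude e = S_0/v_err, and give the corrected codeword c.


S = (7, 8, 6), error at position 2, error magnitude e = 6, c = [8, 9, 4, 6, 5].

Step 1: column multipliers v_i = (∏_{j≠i}(α_i − α_j))^{−1} mod 11.
  i = 1 (α = 2): (2−9)(2−7)(2−10)(2−3) = (−7)·(−5)·(−8)·(−1) = 280 ≡ 5, so v_1 = 5^{−1} = 9 (mod 11).
  i = 2 (α = 9): (9−2)(9−7)(9−10)(9−3) = 7·2·(−1)·6 = −84 ≡ 4, so v_2 = 4^{−1} = 3 (mod 11).
  i = 3 (α = 7): (7−2)(7−9)(7−10)(7−3) = 5·(−2)·(−3)·4 = 120 ≡ 10, so v_3 = 10^{−1} = 10 (mod 11).
  i = 4 (α = 10): (10−2)(10−9)(10−7)(10−3) = 8·1·3·7 = 168 ≡ 3, so v_4 = 3^{−1} = 4 (mod 11).
  i = 5 (α = 3): (3−2)(3−9)(3−7)(3−10) = 1·(−6)·(−4)·(−7) = −168 ≡ 8, so v_5 = 8^{−1} = 7 (mod 11).
  v = [9, 3, 10, 4, 7].
Step 2: syndromes of r = [8, 4, 4, 6, 5] (all sums mod 11).
  S_0 = Σ v_i r_i = 9·8 + 3·4 + 10·4 + 4·6 + 7·5 = 183 ≡ 7.
  S_1 = Σ v_i α_i r_i = 9·2·8 + 3·9·4 + 10·7·4 + 4·10·6 + 7·3·5 = 877 ≡ 8.
  α_i^2 mod 11 = [4, 4, 5, 1, 9].
  S_2 = Σ v_i α_i^2 r_i = 9·4·8 + 3·4·4 + 10·5·4 + 4·1·6 + 7·9·5 = 875 ≡ 6.
  S = (7, 8, 6) ≠ 0, so r is not a codeword (an error is present).
Step 3: locate the error. For a single error e at position i, S_ℓ = v_i·e·α_i^ℓ, so α_err = S_1/S_0.
  S_0^{−1} = 7^{−1} = 8 (mod 11), so α_err = 8·8 = 64 ≡ 9 = α_2. Error position i = 2.
  Consistency check: S_2/S_1 = 6·7 = 42 ≡ 9 = α_err ✓ (single-error assumption holds).
Step 4: error magnitude e = S_0/v_2 = S_0·∏_{j≠2}(α_2 − α_j) = 7·4 = 28 ≡ 6 (mod 11).
Step 5: correct position 2: c_2 = r_2 − e = 4 − 6 ≡ 9 (mod 11). Hence c = [8, 9, 4, 6, 5].
  Check: interpolating c through the α_i gives m(x) = 3 + 8·x (degree < 2) with m(α_i) = c_i for every i, so c is indeed a codeword.


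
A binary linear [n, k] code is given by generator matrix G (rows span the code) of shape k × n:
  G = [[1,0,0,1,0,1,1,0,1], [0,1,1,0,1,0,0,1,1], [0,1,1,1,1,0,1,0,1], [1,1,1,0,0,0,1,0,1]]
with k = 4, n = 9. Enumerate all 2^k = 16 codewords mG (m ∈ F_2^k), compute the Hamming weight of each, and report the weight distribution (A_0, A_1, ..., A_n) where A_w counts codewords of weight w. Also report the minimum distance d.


Weight distribution: A_0 = 1, A_3 = 2, A_4 = 4, A_5 = 6, A_6 = 2, A_8 = 1. Minimum distance d = 3.

Enumerate all 2^4 = 16 messages m ∈ F_2^4.
For each, compute codeword c = mG in F_2^9, then tally its weight.
  m = 0000 → c = 000000000, weight = 0.
  m = 1000 → c = 100101101, weight = 5.
  m = 0100 → c = 011010011, weight = 5.
  m = 1100 → c = 111111110, weight = 8.
  m = 0010 → c = 011110101, weight = 6.
  m = 1010 → c = 111011000, weight = 5.
  m = 0110 → c = 000100110, weight = 3.
  m = 1110 → c = 100001011, weight = 4.
  m = 0001 → c = 111000101, weight = 5.
  m = 1001 → c = 011101000, weight = 4.
  m = 0101 → c = 100010110, weight = 4.
  m = 1101 → c = 000111011, weight = 5.
  m = 0011 → c = 100110000, weight = 3.
  m = 1011 → c = 000011101, weight = 4.
  m = 0111 → c = 111100011, weight = 6.
  m = 1111 → c = 011001110, weight = 5.
Tally weights:
  weight 0: 1 codewords.
  weight 3: 2 codewords.
  weight 4: 4 codewords.
  weight 5: 6 codewords.
  weight 6: 2 codewords.
  weight 8: 1 codewords.
Minimum distance d = smallest w > 0 with A_w > 0 = 3.
Sanity: Σ A_w = 16 = 2^4 = 16 ✓.


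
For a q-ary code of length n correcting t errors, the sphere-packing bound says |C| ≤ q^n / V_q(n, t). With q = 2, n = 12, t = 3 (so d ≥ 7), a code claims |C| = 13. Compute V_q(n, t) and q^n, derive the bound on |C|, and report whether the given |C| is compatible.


V_q(n, t) = 299, q^n = 4096, Hamming bound = 13, |C| = 13 ≤ bound (satisfied).

Step 1: Compute V_q(n, t) = Σ_{j=0}^3 C(n, j) (q−1)^j.
  j = 0: C(12,0)·(1)^0 = 1·1 = 1.
  j = 1: C(12,1)·(1)^1 = 12·1 = 12.
  j = 2: C(12,2)·(1)^2 = 66·1 = 66.
  j = 3: C(12,3)·(1)^3 = 220·1 = 220.
  V_q(n, t) = 1 + 12 + 66 + 220 = 299.
Step 2: q^n = 2^12 = 4096.
Step 3: Hamming bound ⌊q^n / V_q(n,t)⌋ = ⌊4096/299⌋ = 13.
Step 4: Compare |C| = 13 to 13: satisfied.
The claimed |C| lies at the Hamming bound (tight).


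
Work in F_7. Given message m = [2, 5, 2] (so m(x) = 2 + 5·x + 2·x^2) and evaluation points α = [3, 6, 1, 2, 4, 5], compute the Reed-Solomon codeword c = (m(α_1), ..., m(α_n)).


c = [0, 6, 2, 6, 5, 0]

Message polynomial: m(x) = 2 + 5·x + 2·x^2 (mod 7).
For each evaluation point α_i, compute m(α_i) mod 7:
  α_1 = 3: Horner steps 2 → 4 → 0, so m(3) = 0.
  α_2 = 6: Horner steps 2 → 3 → 6, so m(6) = 6.
  α_3 = 1: Horner steps 2 → 0 → 2, so m(1) = 2.
  α_4 = 2: Horner steps 2 → 2 → 6, so m(2) = 6.
  α_5 = 4: Horner steps 2 → 6 → 5, so m(4) = 5.
  α_6 = 5: Horner steps 2 → 1 → 0, so m(5) = 0.
Codeword c = [0, 6, 2, 6, 5, 0] ∈ F_7^6.


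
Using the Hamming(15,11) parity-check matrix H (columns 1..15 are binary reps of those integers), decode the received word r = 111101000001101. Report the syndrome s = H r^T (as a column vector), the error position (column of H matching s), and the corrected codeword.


s = (1, 1, 0, 0)^T, error position = 12, corrected codeword c = 111101000000101

Compute s = H r^T mod 2 one row at a time:
  s_1 = 0 + 0 + 0 + 0 + 1 + 1 + 0 + 1 = 3 ≡ 1 (mod 2).
  s_2 = 1 + 0 + 1 + 0 + 1 + 1 + 0 + 1 = 5 ≡ 1 (mod 2).
  s_3 = 1 + 1 + 1 + 0 + 0 + 0 + 0 + 1 = 4 ≡ 0 (mod 2).
  s_4 = 1 + 1 + 0 + 0 + 0 + 0 + 1 + 1 = 4 ≡ 0 (mod 2).
s = (1, 1, 0, 0)^T — this equals column 12 of H (binary 1100), so error is at position 12.
Correct: flip bit 12 of r = 111101000001101 to get c = 111101000000101.


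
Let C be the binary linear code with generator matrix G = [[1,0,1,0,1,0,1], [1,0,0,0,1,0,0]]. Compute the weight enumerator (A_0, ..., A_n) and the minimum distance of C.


Weight distribution: A_0 = 1, A_2 = 2, A_4 = 1. Minimum distance d = 2.

Enumerate all 2^2 = 4 messages m ∈ F_2^2.
For each, compute codeword c = mG in F_2^7, then tally its weight.
  m = 00 → c = 0000000, weight = 0.
  m = 10 → c = 1010101, weight = 4.
  m = 01 → c = 1000100, weight = 2.
  m = 11 → c = 0010001, weight = 2.
Tally weights:
  weight 0: 1 codewords.
  weight 2: 2 codewords.
  weight 4: 1 codewords.
Minimum distance d = smallest w > 0 with A_w > 0 = 2.
Sanity: Σ A_w = 4 = 2^2 = 4 ✓.


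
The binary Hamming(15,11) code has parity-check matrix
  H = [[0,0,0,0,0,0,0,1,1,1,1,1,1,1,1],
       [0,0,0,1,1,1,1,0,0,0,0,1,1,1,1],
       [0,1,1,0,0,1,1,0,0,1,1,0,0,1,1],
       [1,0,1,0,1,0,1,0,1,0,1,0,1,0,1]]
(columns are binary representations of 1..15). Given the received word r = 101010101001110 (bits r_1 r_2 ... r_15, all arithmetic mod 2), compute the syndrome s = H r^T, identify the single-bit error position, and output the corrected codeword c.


s = (0, 1, 1, 0)^T, error position = 6, corrected codeword c = 101011101001110

Compute s = H r^T mod 2 one row at a time:
  s_1 = 0 + 1 + 0 + 0 + 1 + 1 + 1 + 0 = 4 ≡ 0 (mod 2).
  s_2 = 0 + 1 + 0 + 1 + 1 + 1 + 1 + 0 = 5 ≡ 1 (mod 2).
  s_3 = 0 + 1 + 0 + 1 + 0 + 0 + 1 + 0 = 3 ≡ 1 (mod 2).
  s_4 = 1 + 1 + 1 + 1 + 1 + 0 + 1 + 0 = 6 ≡ 0 (mod 2).
s = (0, 1, 1, 0)^T — this equals column 6 of H (binary 0110), so error is at position 6.
Correct: flip bit 6 of r = 101010101001110 to get c = 101011101001110.


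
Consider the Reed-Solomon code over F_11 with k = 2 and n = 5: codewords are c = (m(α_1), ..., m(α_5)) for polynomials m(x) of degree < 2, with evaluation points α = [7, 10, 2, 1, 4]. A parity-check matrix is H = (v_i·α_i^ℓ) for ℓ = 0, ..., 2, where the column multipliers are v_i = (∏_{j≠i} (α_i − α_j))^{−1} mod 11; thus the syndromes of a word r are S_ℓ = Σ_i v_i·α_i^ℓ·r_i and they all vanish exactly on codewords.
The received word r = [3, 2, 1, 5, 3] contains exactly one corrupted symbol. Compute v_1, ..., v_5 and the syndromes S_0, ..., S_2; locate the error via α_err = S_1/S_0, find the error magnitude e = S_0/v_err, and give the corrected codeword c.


S = (6, 2, 8), error at position 5, error magnitude e = 10, c = [3, 2, 1, 5, 4].

Step 1: column multipliers v_i = (∏_{j≠i}(α_i − α_j))^{−1} mod 11.
  i = 1 (α = 7): (7−10)(7−2)(7−1)(7−4) = (−3)·5·6·3 = −270 ≡ 5, so v_1 = 5^{−1} = 9 (mod 11).
  i = 2 (α = 10): (10−7)(10−2)(10−1)(10−4) = 3·8·9·6 = 1296 ≡ 9, so v_2 = 9^{−1} = 5 (mod 11).
  i = 3 (α = 2): (2−7)(2−10)(2−1)(2−4) = (−5)·(−8)·1·(−2) = −80 ≡ 8, so v_3 = 8^{−1} = 7 (mod 11).
  i = 4 (α = 1): (1−7)(1−10)(1−2)(1−4) = (−6)·(−9)·(−1)·(−3) = 162 ≡ 8, so v_4 = 8^{−1} = 7 (mod 11).
  i = 5 (α = 4): (4−7)(4−10)(4−2)(4−1) = (−3)·(−6)·2·3 = 108 ≡ 9, so v_5 = 9^{−1} = 5 (mod 11).
  v = [9, 5, 7, 7, 5].
Step 2: syndromes of r = [3, 2, 1, 5, 3] (all sums mod 11).
  S_0 = Σ v_i r_i = 9·3 + 5·2 + 7·1 + 7·5 + 5·3 = 94 ≡ 6.
  S_1 = Σ v_i α_i r_i = 9·7·3 + 5·10·2 + 7·2·1 + 7·1·5 + 5·4·3 = 398 ≡ 2.
  α_i^2 mod 11 = [5, 1, 4, 1, 5].
  S_2 = Σ v_i α_i^2 r_i = 9·5·3 + 5·1·2 + 7·4·1 + 7·1·5 + 5·5·3 = 283 ≡ 8.
  S = (6, 2, 8) ≠ 0, so r is not a codeword (an error is present).
Step 3: locate the error. For a single error e at position i, S_ℓ = v_i·e·α_i^ℓ, so α_err = S_1/S_0.
  S_0^{−1} = 6^{−1} = 2 (mod 11), so α_err = 2·2 = 4 ≡ 4 = α_5. Error position i = 5.
  Consistency check: S_2/S_1 = 8·6 = 48 ≡ 4 = α_err ✓ (single-error assumption holds).
Step 4: error magnitude e = S_0/v_5 = S_0·∏_{j≠5}(α_5 − α_j) = 6·9 = 54 ≡ 10 (mod 11).
Step 5: correct position 5: c_5 = r_5 − e = 3 − 10 ≡ 4 (mod 11). Hence c = [3, 2, 1, 5, 4].
  Check: interpolating c through the α_i gives m(x) = 9 + 7·x (degree < 2) with m(α_i) = c_i for every i, so c is indeed a codeword.


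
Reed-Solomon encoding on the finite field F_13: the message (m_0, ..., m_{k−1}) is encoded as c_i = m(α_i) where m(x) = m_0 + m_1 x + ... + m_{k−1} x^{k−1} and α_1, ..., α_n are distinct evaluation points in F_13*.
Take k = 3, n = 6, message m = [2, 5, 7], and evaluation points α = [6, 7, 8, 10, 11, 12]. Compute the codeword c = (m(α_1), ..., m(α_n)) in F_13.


c = [11, 3, 9, 11, 7, 4]

Message polynomial: m(x) = 2 + 5·x + 7·x^2 (mod 13).
For each evaluation point α_i, compute m(α_i) mod 13:
  α_1 = 6: Horner steps 7 → 8 → 11, so m(6) = 11.
  α_2 = 7: Horner steps 7 → 2 → 3, so m(7) = 3.
  α_3 = 8: Horner steps 7 → 9 → 9, so m(8) = 9.
  α_4 = 10: Horner steps 7 → 10 → 11, so m(10) = 11.
  α_5 = 11: Horner steps 7 → 4 → 7, so m(11) = 7.
  α_6 = 12: Horner steps 7 → 11 → 4, so m(12) = 4.
Codeword c = [11, 3, 9, 11, 7, 4] ∈ F_13^6.


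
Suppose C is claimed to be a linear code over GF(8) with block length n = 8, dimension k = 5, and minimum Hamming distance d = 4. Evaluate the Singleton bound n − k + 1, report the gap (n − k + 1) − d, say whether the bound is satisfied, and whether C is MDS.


Singleton RHS = n − k + 1 = 4, slack = 0, bound satisfied, MDS.

Singleton bound: d ≤ n − k + 1.
Here n = 8, k = 5, so n − k + 1 = 4.
Given d = 4, check d ≤ 4: YES.
Slack = (n − k + 1) − d = 0.
The code is MDS (slack = 0).
Description: the claimed parameters are [8, 5, 4]_8; such a code would be MDS (meets Singleton bound).


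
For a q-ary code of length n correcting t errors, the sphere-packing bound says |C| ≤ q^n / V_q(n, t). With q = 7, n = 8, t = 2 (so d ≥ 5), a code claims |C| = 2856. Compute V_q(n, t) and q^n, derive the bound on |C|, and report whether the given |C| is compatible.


V_q(n, t) = 1057, q^n = 5764801, Hamming bound = 5453, |C| = 2856 ≤ bound (satisfied).

Step 1: Compute V_q(n, t) = Σ_{j=0}^2 C(n, j) (q−1)^j.
  j = 0: C(8,0)·(6)^0 = 1·1 = 1.
  j = 1: C(8,1)·(6)^1 = 8·6 = 48.
  j = 2: C(8,2)·(6)^2 = 28·36 = 1008.
  V_q(n, t) = 1 + 48 + 1008 = 1057.
Step 2: q^n = 7^8 = 5764801.
Step 3: Hamming bound ⌊q^n / V_q(n,t)⌋ = ⌊5764801/1057⌋ = 5453.
Step 4: Compare |C| = 2856 to 5453: satisfied.
The claimed |C| lies below the Hamming bound.


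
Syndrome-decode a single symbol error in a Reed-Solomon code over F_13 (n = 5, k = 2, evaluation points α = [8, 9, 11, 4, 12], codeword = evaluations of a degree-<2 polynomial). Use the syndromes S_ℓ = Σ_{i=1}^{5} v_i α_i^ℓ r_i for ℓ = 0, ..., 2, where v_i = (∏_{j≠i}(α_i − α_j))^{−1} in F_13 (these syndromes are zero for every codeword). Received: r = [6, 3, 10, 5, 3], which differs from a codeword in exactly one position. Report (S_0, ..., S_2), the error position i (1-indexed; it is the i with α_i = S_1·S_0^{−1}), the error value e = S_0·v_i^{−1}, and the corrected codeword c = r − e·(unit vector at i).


S = (7, 6, 7), error at position 5, error magnitude e = 9, c = [6, 3, 10, 5, 7].

Step 1: column multipliers v_i = (∏_{j≠i}(α_i − α_j))^{−1} mod 13.
  i = 1 (α = 8): (8−9)(8−11)(8−4)(8−12) = (−1)·(−3)·4·(−4) = −48 ≡ 4, so v_1 = 4^{−1} = 10 (mod 13).
  i = 2 (α = 9): (9−8)(9−11)(9−4)(9−12) = 1·(−2)·5·(−3) = 30 ≡ 4, so v_2 = 4^{−1} = 10 (mod 13).
  i = 3 (α = 11): (11−8)(11−9)(11−4)(11−12) = 3·2·7·(−1) = −42 ≡ 10, so v_3 = 10^{−1} = 4 (mod 13).
  i = 4 (α = 4): (4−8)(4−9)(4−11)(4−12) = (−4)·(−5)·(−7)·(−8) = 1120 ≡ 2, so v_4 = 2^{−1} = 7 (mod 13).
  i = 5 (α = 12): (12−8)(12−9)(12−11)(12−4) = 4·3·1·8 = 96 ≡ 5, so v_5 = 5^{−1} = 8 (mod 13).
  v = [10, 10, 4, 7, 8].
Step 2: syndromes of r = [6, 3, 10, 5, 3] (all sums mod 13).
  S_0 = Σ v_i r_i = 10·6 + 10·3 + 4·10 + 7·5 + 8·3 = 189 ≡ 7.
  S_1 = Σ v_i α_i r_i = 10·8·6 + 10·9·3 + 4·11·10 + 7·4·5 + 8·12·3 = 1618 ≡ 6.
  α_i^2 mod 13 = [12, 3, 4, 3, 1].
  S_2 = Σ v_i α_i^2 r_i = 10·12·6 + 10·3·3 + 4·4·10 + 7·3·5 + 8·1·3 = 1099 ≡ 7.
  S = (7, 6, 7) ≠ 0, so r is not a codeword (an error is present).
Step 3: locate the error. For a single error e at position i, S_ℓ = v_i·e·α_i^ℓ, so α_err = S_1/S_0.
  S_0^{−1} = 7^{−1} = 2 (mod 13), so α_err = 6·2 = 12 ≡ 12 = α_5. Error position i = 5.
  Consistency check: S_2/S_1 = 7·11 = 77 ≡ 12 = α_err ✓ (single-error assumption holds).
Step 4: error magnitude e = S_0/v_5 = S_0·∏_{j≠5}(α_5 − α_j) = 7·5 = 35 ≡ 9 (mod 13).
Step 5: correct position 5: c_5 = r_5 − e = 3 − 9 ≡ 7 (mod 13). Hence c = [6, 3, 10, 5, 7].
  Check: interpolating c through the α_i gives m(x) = 4 + 10·x (degree < 2) with m(α_i) = c_i for every i, so c is indeed a codeword.


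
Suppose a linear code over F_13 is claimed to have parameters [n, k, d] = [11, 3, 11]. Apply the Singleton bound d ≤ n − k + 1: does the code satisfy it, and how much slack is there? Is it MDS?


Singleton RHS = n − k + 1 = 9, slack = -2, bound violated (no such code; not MDS).

Singleton bound: d ≤ n − k + 1.
Here n = 11, k = 3, so n − k + 1 = 9.
Given d = 11, check d ≤ 9: NO.
Slack = (n − k + 1) − d = -2.
The slack is negative: d = 11 exceeds n − k + 1 = 9 by 2, so the Singleton bound is violated and no linear [11, 3, 11]_13 code can exist. In particular it is not MDS (MDS requires d = n − k + 1 exactly).
Description: the claimed parameters are [11, 3, 11]_13; such a code would be impossible (violates the Singleton bound).


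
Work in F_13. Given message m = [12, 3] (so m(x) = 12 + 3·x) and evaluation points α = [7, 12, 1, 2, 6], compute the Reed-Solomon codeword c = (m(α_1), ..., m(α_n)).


c = [7, 9, 2, 5, 4]

Message polynomial: m(x) = 12 + 3·x (mod 13).
For each evaluation point α_i, compute m(α_i) mod 13:
  α_1 = 7: Horner steps 3 → 7, so m(7) = 7.
  α_2 = 12: Horner steps 3 → 9, so m(12) = 9.
  α_3 = 1: Horner steps 3 → 2, so m(1) = 2.
  α_4 = 2: Horner steps 3 → 5, so m(2) = 5.
  α_5 = 6: Horner steps 3 → 4, so m(6) = 4.
Codeword c = [7, 9, 2, 5, 4] ∈ F_13^5.


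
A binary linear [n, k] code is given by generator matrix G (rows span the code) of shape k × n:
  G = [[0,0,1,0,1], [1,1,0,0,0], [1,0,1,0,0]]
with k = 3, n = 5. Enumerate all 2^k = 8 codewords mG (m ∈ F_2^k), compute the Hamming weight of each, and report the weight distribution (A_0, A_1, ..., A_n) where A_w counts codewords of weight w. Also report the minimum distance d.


Weight distribution: A_0 = 1, A_2 = 6, A_4 = 1. Minimum distance d = 2.

Enumerate all 2^3 = 8 messages m ∈ F_2^3.
For each, compute codeword c = mG in F_2^5, then tally its weight.
  m = 000 → c = 00000, weight = 0.
  m = 100 → c = 00101, weight = 2.
  m = 010 → c = 11000, weight = 2.
  m = 110 → c = 11101, weight = 4.
  m = 001 → c = 10100, weight = 2.
  m = 101 → c = 10001, weight = 2.
  m = 011 → c = 01100, weight = 2.
  m = 111 → c = 01001, weight = 2.
Tally weights:
  weight 0: 1 codewords.
  weight 2: 6 codewords.
  weight 4: 1 codewords.
Minimum distance d = smallest w > 0 with A_w > 0 = 2.
Sanity: Σ A_w = 8 = 2^3 = 8 ✓.


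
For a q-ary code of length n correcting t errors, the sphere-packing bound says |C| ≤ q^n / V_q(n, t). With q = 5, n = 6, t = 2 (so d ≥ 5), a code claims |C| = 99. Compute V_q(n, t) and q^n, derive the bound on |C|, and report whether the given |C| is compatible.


V_q(n, t) = 265, q^n = 15625, Hamming bound = 58, |C| = 99 > bound (violated).

Step 1: Compute V_q(n, t) = Σ_{j=0}^2 C(n, j) (q−1)^j.
  j = 0: C(6,0)·(4)^0 = 1·1 = 1.
  j = 1: C(6,1)·(4)^1 = 6·4 = 24.
  j = 2: C(6,2)·(4)^2 = 15·16 = 240.
  V_q(n, t) = 1 + 24 + 240 = 265.
Step 2: q^n = 5^6 = 15625.
Step 3: Hamming bound ⌊q^n / V_q(n,t)⌋ = ⌊15625/265⌋ = 58.
Step 4: Compare |C| = 99 to 58: violated.
The claimed |C| lies above the Hamming bound, so no 5-ary code of length 6 with d ≥ 5 can have 99 codewords.


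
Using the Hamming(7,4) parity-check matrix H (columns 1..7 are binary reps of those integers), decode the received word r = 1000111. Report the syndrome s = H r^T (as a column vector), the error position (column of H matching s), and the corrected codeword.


s = (1, 0, 1)^T, error position = 5, corrected codeword c = 1000011

Compute s = H r^T mod 2 one row at a time:
  s_1 = 0 + 1 + 1 + 1 = 3 ≡ 1 (mod 2).
  s_2 = 0 + 0 + 1 + 1 = 2 ≡ 0 (mod 2).
  s_3 = 1 + 0 + 1 + 1 = 3 ≡ 1 (mod 2).
s = (1, 0, 1)^T — this equals column 5 of H (binary 101), so error is at position 5.
Correct: flip bit 5 of r = 1000111 to get c = 1000011.


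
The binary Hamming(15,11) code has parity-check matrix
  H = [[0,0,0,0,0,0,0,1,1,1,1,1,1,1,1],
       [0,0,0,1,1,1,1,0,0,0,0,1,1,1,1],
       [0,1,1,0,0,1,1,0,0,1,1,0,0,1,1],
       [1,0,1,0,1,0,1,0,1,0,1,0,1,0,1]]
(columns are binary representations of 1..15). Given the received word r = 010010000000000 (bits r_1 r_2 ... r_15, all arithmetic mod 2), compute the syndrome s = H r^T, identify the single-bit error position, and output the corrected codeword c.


s = (0, 1, 1, 1)^T, error position = 7, corrected codeword c = 010010100000000

Compute s = H r^T mod 2 one row at a time:
  s_1 = 0 + 0 + 0 + 0 + 0 + 0 + 0 + 0 = 0 ≡ 0 (mod 2).
  s_2 = 0 + 1 + 0 + 0 + 0 + 0 + 0 + 0 = 1 ≡ 1 (mod 2).
  s_3 = 1 + 0 + 0 + 0 + 0 + 0 + 0 + 0 = 1 ≡ 1 (mod 2).
  s_4 = 0 + 0 + 1 + 0 + 0 + 0 + 0 + 0 = 1 ≡ 1 (mod 2).
s = (0, 1, 1, 1)^T — this equals column 7 of H (binary 0111), so error is at position 7.
Correct: flip bit 7 of r = 010010000000000 to get c = 010010100000000.


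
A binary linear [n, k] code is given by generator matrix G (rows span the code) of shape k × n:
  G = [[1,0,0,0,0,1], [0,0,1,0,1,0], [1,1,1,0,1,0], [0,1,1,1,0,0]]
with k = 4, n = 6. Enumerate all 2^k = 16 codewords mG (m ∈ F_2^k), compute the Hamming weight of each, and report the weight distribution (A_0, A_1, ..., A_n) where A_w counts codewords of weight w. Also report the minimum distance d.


Weight distribution: A_0 = 1, A_2 = 4, A_3 = 6, A_4 = 3, A_5 = 2. Minimum distance d = 2.

Enumerate all 2^4 = 16 messages m ∈ F_2^4.
For each, compute codeword c = mG in F_2^6, then tally its weight.
  m = 0000 → c = 000000, weight = 0.
  m = 1000 → c = 100001, weight = 2.
  m = 0100 → c = 001010, weight = 2.
  m = 1100 → c = 101011, weight = 4.
  m = 0010 → c = 111010, weight = 4.
  m = 1010 → c = 011011, weight = 4.
  m = 0110 → c = 110000, weight = 2.
  m = 1110 → c = 010001, weight = 2.
  m = 0001 → c = 011100, weight = 3.
  m = 1001 → c = 111101, weight = 5.
  m = 0101 → c = 010110, weight = 3.
  m = 1101 → c = 110111, weight = 5.
  m = 0011 → c = 100110, weight = 3.
  m = 1011 → c = 000111, weight = 3.
  m = 0111 → c = 101100, weight = 3.
  m = 1111 → c = 001101, weight = 3.
Tally weights:
  weight 0: 1 codewords.
  weight 2: 4 codewords.
  weight 3: 6 codewords.
  weight 4: 3 codewords.
  weight 5: 2 codewords.
Minimum distance d = smallest w > 0 with A_w > 0 = 2.
Sanity: Σ A_w = 16 = 2^4 = 16 ✓.


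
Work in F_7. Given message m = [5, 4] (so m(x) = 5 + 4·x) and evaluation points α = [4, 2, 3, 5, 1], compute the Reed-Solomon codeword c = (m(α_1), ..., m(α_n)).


c = [0, 6, 3, 4, 2]

Message polynomial: m(x) = 5 + 4·x (mod 7).
For each evaluation point α_i, compute m(α_i) mod 7:
  α_1 = 4: Horner steps 4 → 0, so m(4) = 0.
  α_2 = 2: Horner steps 4 → 6, so m(2) = 6.
  α_3 = 3: Horner steps 4 → 3, so m(3) = 3.
  α_4 = 5: Horner steps 4 → 4, so m(5) = 4.
  α_5 = 1: Horner steps 4 → 2, so m(1) = 2.
Codeword c = [0, 6, 3, 4, 2] ∈ F_7^5.


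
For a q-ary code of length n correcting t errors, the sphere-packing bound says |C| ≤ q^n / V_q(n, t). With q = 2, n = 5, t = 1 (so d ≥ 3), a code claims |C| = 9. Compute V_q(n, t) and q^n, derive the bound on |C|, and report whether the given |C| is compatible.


V_q(n, t) = 6, q^n = 32, Hamming bound = 5, |C| = 9 > bound (violated).

Step 1: Compute V_q(n, t) = Σ_{j=0}^1 C(n, j) (q−1)^j.
  j = 0: C(5,0)·(1)^0 = 1·1 = 1.
  j = 1: C(5,1)·(1)^1 = 5·1 = 5.
  V_q(n, t) = 1 + 5 = 6.
Step 2: q^n = 2^5 = 32.
Step 3: Hamming bound ⌊q^n / V_q(n,t)⌋ = ⌊32/6⌋ = 5.
Step 4: Compare |C| = 9 to 5: violated.
The claimed |C| lies above the Hamming bound, so no 2-ary code of length 5 with d ≥ 3 can have 9 codewords.


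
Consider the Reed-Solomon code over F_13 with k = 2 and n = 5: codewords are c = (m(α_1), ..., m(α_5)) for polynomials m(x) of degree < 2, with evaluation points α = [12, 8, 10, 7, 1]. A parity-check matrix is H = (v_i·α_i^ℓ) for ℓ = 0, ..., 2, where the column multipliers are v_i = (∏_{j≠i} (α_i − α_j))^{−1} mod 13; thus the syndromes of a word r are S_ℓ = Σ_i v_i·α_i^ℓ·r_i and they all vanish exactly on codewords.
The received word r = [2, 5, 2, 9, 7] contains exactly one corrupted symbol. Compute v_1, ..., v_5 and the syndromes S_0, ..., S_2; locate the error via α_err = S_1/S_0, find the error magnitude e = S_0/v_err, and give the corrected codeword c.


S = (2, 7, 5), error at position 3, error magnitude e = 5, c = [2, 5, 10, 9, 7].

Step 1: column multipliers v_i = (∏_{j≠i}(α_i − α_j))^{−1} mod 13.
  i = 1 (α = 12): (12−8)(12−10)(12−7)(12−1) = 4·2·5·11 = 440 ≡ 11, so v_1 = 11^{−1} = 6 (mod 13).
  i = 2 (α = 8): (8−12)(8−10)(8−7)(8−1) = (−4)·(−2)·1·7 = 56 ≡ 4, so v_2 = 4^{−1} = 10 (mod 13).
  i = 3 (α = 10): (10−12)(10−8)(10−7)(10−1) = (−2)·2·3·9 = −108 ≡ 9, so v_3 = 9^{−1} = 3 (mod 13).
  i = 4 (α = 7): (7−12)(7−8)(7−10)(7−1) = (−5)·(−1)·(−3)·6 = −90 ≡ 1, so v_4 = 1^{−1} = 1 (mod 13).
  i = 5 (α = 1): (1−12)(1−8)(1−10)(1−7) = (−11)·(−7)·(−9)·(−6) = 4158 ≡ 11, so v_5 = 11^{−1} = 6 (mod 13).
  v = [6, 10, 3, 1, 6].
Step 2: syndromes of r = [2, 5, 2, 9, 7] (all sums mod 13).
  S_0 = Σ v_i r_i = 6·2 + 10·5 + 3·2 + 1·9 + 6·7 = 119 ≡ 2.
  S_1 = Σ v_i α_i r_i = 6·12·2 + 10·8·5 + 3·10·2 + 1·7·9 + 6·1·7 = 709 ≡ 7.
  α_i^2 mod 13 = [1, 12, 9, 10, 1].
  S_2 = Σ v_i α_i^2 r_i = 6·1·2 + 10·12·5 + 3·9·2 + 1·10·9 + 6·1·7 = 798 ≡ 5.
  S = (2, 7, 5) ≠ 0, so r is not a codeword (an error is present).
Step 3: locate the error. For a single error e at position i, S_ℓ = v_i·e·α_i^ℓ, so α_err = S_1/S_0.
  S_0^{−1} = 2^{−1} = 7 (mod 13), so α_err = 7·7 = 49 ≡ 10 = α_3. Error position i = 3.
  Consistency check: S_2/S_1 = 5·2 = 10 ≡ 10 = α_err ✓ (single-error assumption holds).
Step 4: error magnitude e = S_0/v_3 = S_0·∏_{j≠3}(α_3 − α_j) = 2·9 = 18 ≡ 5 (mod 13).
Step 5: correct position 3: c_3 = r_3 − e = 2 − 5 ≡ 10 (mod 13). Hence c = [2, 5, 10, 9, 7].
  Check: interpolating c through the α_i gives m(x) = 11 + 9·x (degree < 2) with m(α_i) = c_i for every i, so c is indeed a codeword.


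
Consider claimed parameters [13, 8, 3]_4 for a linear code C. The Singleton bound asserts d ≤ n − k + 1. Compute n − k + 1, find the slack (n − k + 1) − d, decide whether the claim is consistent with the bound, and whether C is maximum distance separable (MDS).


Singleton RHS = n − k + 1 = 6, slack = 3, bound satisfied, not MDS.

Singleton bound: d ≤ n − k + 1.
Here n = 13, k = 8, so n − k + 1 = 6.
Given d = 3, check d ≤ 6: YES.
Slack = (n − k + 1) − d = 3.
The code is NOT MDS (slack = 3 > 0).
Description: the claimed parameters are [13, 8, 3]_4; such a code would be non-MDS.


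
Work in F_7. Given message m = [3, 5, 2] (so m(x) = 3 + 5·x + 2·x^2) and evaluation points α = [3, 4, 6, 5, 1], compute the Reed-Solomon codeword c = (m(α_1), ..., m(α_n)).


c = [1, 6, 0, 1, 3]

Message polynomial: m(x) = 3 + 5·x + 2·x^2 (mod 7).
For each evaluation point α_i, compute m(α_i) mod 7:
  α_1 = 3: Horner steps 2 → 4 → 1, so m(3) = 1.
  α_2 = 4: Horner steps 2 → 6 → 6, so m(4) = 6.
  α_3 = 6: Horner steps 2 → 3 → 0, so m(6) = 0.
  α_4 = 5: Horner steps 2 → 1 → 1, so m(5) = 1.
  α_5 = 1: Horner steps 2 → 0 → 3, so m(1) = 3.
Codeword c = [1, 6, 0, 1, 3] ∈ F_7^5.


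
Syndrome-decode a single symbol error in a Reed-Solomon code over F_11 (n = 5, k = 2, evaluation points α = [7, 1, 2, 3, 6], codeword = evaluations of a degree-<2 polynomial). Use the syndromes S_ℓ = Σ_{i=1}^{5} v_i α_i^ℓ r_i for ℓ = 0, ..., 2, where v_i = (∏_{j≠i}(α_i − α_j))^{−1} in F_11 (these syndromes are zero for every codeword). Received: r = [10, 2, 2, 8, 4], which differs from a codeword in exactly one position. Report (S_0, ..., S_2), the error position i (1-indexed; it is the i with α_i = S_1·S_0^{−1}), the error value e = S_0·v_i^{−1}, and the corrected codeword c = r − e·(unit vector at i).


S = (10, 10, 10), error at position 2, error magnitude e = 6, c = [10, 7, 2, 8, 4].

Step 1: column multipliers v_i = (∏_{j≠i}(α_i − α_j))^{−1} mod 11.
  i = 1 (α = 7): (7−1)(7−2)(7−3)(7−6) = 6·5·4·1 = 120 ≡ 10, so v_1 = 10^{−1} = 10 (mod 11).
  i = 2 (α = 1): (1−7)(1−2)(1−3)(1−6) = (−6)·(−1)·(−2)·(−5) = 60 ≡ 5, so v_2 = 5^{−1} = 9 (mod 11).
  i = 3 (α = 2): (2−7)(2−1)(2−3)(2−6) = (−5)·1·(−1)·(−4) = −20 ≡ 2, so v_3 = 2^{−1} = 6 (mod 11).
  i = 4 (α = 3): (3−7)(3−1)(3−2)(3−6) = (−4)·2·1·(−3) = 24 ≡ 2, so v_4 = 2^{−1} = 6 (mod 11).
  i = 5 (α = 6): (6−7)(6−1)(6−2)(6−3) = (−1)·5·4·3 = −60 ≡ 6, so v_5 = 6^{−1} = 2 (mod 11).
  v = [10, 9, 6, 6, 2].
Step 2: syndromes of r = [10, 2, 2, 8, 4] (all sums mod 11).
  S_0 = Σ v_i r_i = 10·10 + 9·2 + 6·2 + 6·8 + 2·4 = 186 ≡ 10.
  S_1 = Σ v_i α_i r_i = 10·7·10 + 9·1·2 + 6·2·2 + 6·3·8 + 2·6·4 = 934 ≡ 10.
  α_i^2 mod 11 = [5, 1, 4, 9, 3].
  S_2 = Σ v_i α_i^2 r_i = 10·5·10 + 9·1·2 + 6·4·2 + 6·9·8 + 2·3·4 = 1022 ≡ 10.
  S = (10, 10, 10) ≠ 0, so r is not a codeword (an error is present).
Step 3: locate the error. For a single error e at position i, S_ℓ = v_i·e·α_i^ℓ, so α_err = S_1/S_0.
  S_0^{−1} = 10^{−1} = 10 (mod 11), so α_err = 10·10 = 100 ≡ 1 = α_2. Error position i = 2.
  Consistency check: S_2/S_1 = 10·10 = 100 ≡ 1 = α_err ✓ (single-error assumption holds).
Step 4: error magnitude e = S_0/v_2 = S_0·∏_{j≠2}(α_2 − α_j) = 10·5 = 50 ≡ 6 (mod 11).
Step 5: correct position 2: c_2 = r_2 − e = 2 − 6 ≡ 7 (mod 11). Hence c = [10, 7, 2, 8, 4].
  Check: interpolating c through the α_i gives m(x) = 1 + 6·x (degree < 2) with m(α_i) = c_i for every i, so c is indeed a codeword.


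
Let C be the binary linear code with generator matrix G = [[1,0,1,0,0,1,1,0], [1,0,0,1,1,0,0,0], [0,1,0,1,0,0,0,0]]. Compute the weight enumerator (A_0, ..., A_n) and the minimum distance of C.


Weight distribution: A_0 = 1, A_2 = 1, A_3 = 2, A_4 = 1, A_5 = 2, A_6 = 1. Minimum distance d = 2.

Enumerate all 2^3 = 8 messages m ∈ F_2^3.
For each, compute codeword c = mG in F_2^8, then tally its weight.
  m = 000 → c = 00000000, weight = 0.
  m = 100 → c = 10100110, weight = 4.
  m = 010 → c = 10011000, weight = 3.
  m = 110 → c = 00111110, weight = 5.
  m = 001 → c = 01010000, weight = 2.
  m = 101 → c = 11110110, weight = 6.
  m = 011 → c = 11001000, weight = 3.
  m = 111 → c = 01101110, weight = 5.
Tally weights:
  weight 0: 1 codewords.
  weight 2: 1 codewords.
  weight 3: 2 codewords.
  weight 4: 1 codewords.
  weight 5: 2 codewords.
  weight 6: 1 codewords.
Minimum distance d = smallest w > 0 with A_w > 0 = 2.
Sanity: Σ A_w = 8 = 2^3 = 8 ✓.


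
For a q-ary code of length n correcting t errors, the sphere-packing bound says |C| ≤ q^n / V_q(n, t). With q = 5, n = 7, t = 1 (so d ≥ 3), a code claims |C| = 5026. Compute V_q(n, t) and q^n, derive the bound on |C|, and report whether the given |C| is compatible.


V_q(n, t) = 29, q^n = 78125, Hamming bound = 2693, |C| = 5026 > bound (violated).

Step 1: Compute V_q(n, t) = Σ_{j=0}^1 C(n, j) (q−1)^j.
  j = 0: C(7,0)·(4)^0 = 1·1 = 1.
  j = 1: C(7,1)·(4)^1 = 7·4 = 28.
  V_q(n, t) = 1 + 28 = 29.
Step 2: q^n = 5^7 = 78125.
Step 3: Hamming bound ⌊q^n / V_q(n,t)⌋ = ⌊78125/29⌋ = 2693.
Step 4: Compare |C| = 5026 to 2693: violated.
The claimed |C| lies above the Hamming bound, so no 5-ary code of length 7 with d ≥ 3 can have 5026 codewords.


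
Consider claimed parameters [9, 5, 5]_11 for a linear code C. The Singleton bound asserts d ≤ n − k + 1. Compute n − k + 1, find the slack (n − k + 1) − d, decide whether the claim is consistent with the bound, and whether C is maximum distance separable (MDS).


Singleton RHS = n − k + 1 = 5, slack = 0, bound satisfied, MDS.

Singleton bound: d ≤ n − k + 1.
Here n = 9, k = 5, so n − k + 1 = 5.
Given d = 5, check d ≤ 5: YES.
Slack = (n − k + 1) − d = 0.
The code is MDS (slack = 0).
Description: the claimed parameters are [9, 5, 5]_11; such a code would be MDS (meets Singleton bound).
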